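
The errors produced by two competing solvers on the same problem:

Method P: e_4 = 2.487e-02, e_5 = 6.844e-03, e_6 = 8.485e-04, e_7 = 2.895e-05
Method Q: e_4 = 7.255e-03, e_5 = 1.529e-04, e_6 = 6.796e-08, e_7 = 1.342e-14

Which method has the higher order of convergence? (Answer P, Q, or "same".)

Q

Method P: p ≈ ln(2.895e-05/8.485e-04)/ln(8.485e-04/6.844e-03) ≈ 1.62.
Method Q: p ≈ ln(1.342e-14/6.796e-08)/ln(6.796e-08/1.529e-04) ≈ 2.00.
Method Q has the higher order (≈2.0 vs ≈1.6).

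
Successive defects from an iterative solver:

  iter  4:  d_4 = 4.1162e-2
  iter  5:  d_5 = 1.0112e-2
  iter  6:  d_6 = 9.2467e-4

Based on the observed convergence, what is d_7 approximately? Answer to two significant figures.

1.6e-5

First estimate the order: p ≈ ln(d_6/d_5) / ln(d_5/d_4) = ln(9.2467e-4/1.0112e-2)/ln(1.0112e-2/4.1162e-2) = ln(0.0914428)/ln(0.245663) ≈ 1.7040.
Then d_7 ≈ d_6·(d_6/d_5)^p = 9.2467e-4·(0.0914428)^1.7040 = 9.2467e-4·0.0169746 ≈ 1.57e-05.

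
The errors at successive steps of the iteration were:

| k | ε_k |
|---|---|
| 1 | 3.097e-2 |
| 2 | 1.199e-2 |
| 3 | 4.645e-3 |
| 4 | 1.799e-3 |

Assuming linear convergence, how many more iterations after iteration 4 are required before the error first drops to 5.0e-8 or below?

Rate ρ ≈ ε_4/ε_3 = 1.799e-3/4.645e-3 = 0.3873.
After j more steps, ε_{4+j} ≈ 1.799e-3·ρ^j; need ρ^j ≤ 5.0e-8/1.799e-3 = 2.77932e-05.
j ≥ ln(2.77932e-05)/ln(0.3873) = -10.4907/-0.94856 = 11.060.
So 12 more iterations are needed.

12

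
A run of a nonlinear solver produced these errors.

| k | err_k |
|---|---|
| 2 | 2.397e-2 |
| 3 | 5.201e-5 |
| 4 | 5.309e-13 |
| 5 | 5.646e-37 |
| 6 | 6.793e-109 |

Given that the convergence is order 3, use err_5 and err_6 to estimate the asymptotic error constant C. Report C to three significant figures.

3.77

C ≈ err_6 / err_5^3
  = 6.793e-109 / (5.646e-37)^3
  = 6.793e-109 / 1.79979e-109 ≈ 3.7743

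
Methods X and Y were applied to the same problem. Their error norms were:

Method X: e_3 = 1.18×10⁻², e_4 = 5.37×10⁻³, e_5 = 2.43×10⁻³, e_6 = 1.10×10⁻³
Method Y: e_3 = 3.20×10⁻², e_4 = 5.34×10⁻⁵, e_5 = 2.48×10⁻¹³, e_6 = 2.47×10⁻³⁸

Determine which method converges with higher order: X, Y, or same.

Method X: p ≈ ln(1.10×10⁻³/2.43×10⁻³)/ln(2.43×10⁻³/5.37×10⁻³) ≈ 1.00.
Method Y: p ≈ ln(2.47×10⁻³⁸/2.48×10⁻¹³)/ln(2.48×10⁻¹³/5.34×10⁻⁵) ≈ 3.00.
Method Y has the higher order (≈3.0 vs ≈1.0).

Y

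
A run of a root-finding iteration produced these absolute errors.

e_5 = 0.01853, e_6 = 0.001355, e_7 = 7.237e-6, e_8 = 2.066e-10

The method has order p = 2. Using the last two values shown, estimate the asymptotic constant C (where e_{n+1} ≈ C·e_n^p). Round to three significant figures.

3.94

C ≈ e_8 / e_7^2
  = 2.066e-10 / (7.237e-6)^2
  = 2.066e-10 / 5.23742e-11 ≈ 3.9447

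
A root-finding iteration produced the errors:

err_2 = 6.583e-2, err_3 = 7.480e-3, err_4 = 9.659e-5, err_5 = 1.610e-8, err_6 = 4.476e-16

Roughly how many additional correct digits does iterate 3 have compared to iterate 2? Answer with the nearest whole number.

1

Digits gained ≈ log₁₀(err_2/err_3) = log₁₀(6.583e-2/7.480e-3) = log₁₀(8.8008) ≈ 0.945.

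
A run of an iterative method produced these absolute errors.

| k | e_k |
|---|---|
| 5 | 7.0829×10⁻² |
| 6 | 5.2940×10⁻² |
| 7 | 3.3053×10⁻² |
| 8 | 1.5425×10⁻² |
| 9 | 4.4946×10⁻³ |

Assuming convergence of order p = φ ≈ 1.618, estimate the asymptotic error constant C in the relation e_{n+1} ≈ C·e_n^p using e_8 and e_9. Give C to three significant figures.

C ≈ e_9 / e_8^1.618
  = 4.4946×10⁻³ / (1.5425×10⁻²)^1.618
  = 4.4946×10⁻³ / 0.00117098 ≈ 3.8383

3.84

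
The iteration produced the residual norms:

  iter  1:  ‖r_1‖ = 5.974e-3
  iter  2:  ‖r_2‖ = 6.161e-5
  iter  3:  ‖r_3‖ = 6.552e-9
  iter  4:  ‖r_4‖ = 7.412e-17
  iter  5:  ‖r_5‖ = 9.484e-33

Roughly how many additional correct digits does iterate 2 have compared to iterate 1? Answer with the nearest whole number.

2

Digits gained ≈ log₁₀(‖r_1‖/‖r_2‖) = log₁₀(5.974e-3/6.161e-5) = log₁₀(96.9648) ≈ 1.987.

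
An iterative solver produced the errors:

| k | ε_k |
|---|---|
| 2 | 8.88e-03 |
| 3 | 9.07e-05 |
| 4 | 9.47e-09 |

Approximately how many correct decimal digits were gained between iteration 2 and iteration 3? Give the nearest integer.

Digits gained ≈ log₁₀(ε_2/ε_3) = log₁₀(8.88e-03/9.07e-05) = log₁₀(97.9052) ≈ 1.991.

2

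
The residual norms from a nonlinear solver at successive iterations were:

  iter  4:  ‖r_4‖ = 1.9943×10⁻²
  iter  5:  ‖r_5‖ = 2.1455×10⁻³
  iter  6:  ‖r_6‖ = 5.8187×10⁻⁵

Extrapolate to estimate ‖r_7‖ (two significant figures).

1.7e-7

First estimate the order: p ≈ ln(‖r_6‖/‖r_5‖) / ln(‖r_5‖/‖r_4‖) = ln(5.8187×10⁻⁵/2.1455×10⁻³)/ln(2.1455×10⁻³/1.9943×10⁻²) = ln(0.0271205)/ln(0.107582) ≈ 1.6181.
Then ‖r_7‖ ≈ ‖r_6‖·(‖r_6‖/‖r_5‖)^p = 5.8187×10⁻⁵·(0.0271205)^1.6181 = 5.8187×10⁻⁵·0.00291688 ≈ 1.697e-07.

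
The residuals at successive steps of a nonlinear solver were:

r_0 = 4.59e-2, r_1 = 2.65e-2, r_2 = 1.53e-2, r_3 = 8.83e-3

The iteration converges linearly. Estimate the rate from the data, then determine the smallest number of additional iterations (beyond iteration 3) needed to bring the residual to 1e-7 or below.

Rate ρ ≈ r_3/r_2 = 8.83e-3/1.53e-2 = 0.5771.
After j more steps, r_{3+j} ≈ 8.83e-3·ρ^j; need ρ^j ≤ 1e-7/8.83e-3 = 1.1325e-05.
j ≥ ln(1.1325e-05)/ln(0.5771) = -11.3885/-0.54974 = 20.716.
So 21 more iterations are needed.

21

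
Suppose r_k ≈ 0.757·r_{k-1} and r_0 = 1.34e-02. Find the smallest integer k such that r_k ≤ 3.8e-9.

55

After k steps, r_k ≈ 1.34e-02·0.757^k.
Need 0.757^k ≤ 3.8e-9/1.34e-02 = 2.83582e-07.
k ≥ ln(2.83582e-07)/ln(0.757) = -15.0758/-0.27839 = 54.154.
Smallest integer k = 55.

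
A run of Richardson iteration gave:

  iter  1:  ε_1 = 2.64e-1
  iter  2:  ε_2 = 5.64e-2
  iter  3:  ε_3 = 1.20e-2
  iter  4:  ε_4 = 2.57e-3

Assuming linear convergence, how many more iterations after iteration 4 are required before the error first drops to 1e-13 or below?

16

Rate ρ ≈ ε_4/ε_3 = 2.57e-3/1.20e-2 = 0.2142.
After j more steps, ε_{4+j} ≈ 2.57e-3·ρ^j; need ρ^j ≤ 1e-13/2.57e-3 = 3.89105e-11.
j ≥ ln(3.89105e-11)/ln(0.2142) = -23.9698/-1.54085 = 15.556.
So 16 more iterations are needed.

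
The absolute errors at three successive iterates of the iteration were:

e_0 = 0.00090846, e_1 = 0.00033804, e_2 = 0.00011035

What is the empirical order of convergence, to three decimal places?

p ≈ ln(e_2/e_1) / ln(e_1/e_0)
  = ln(0.00011035/0.00033804) / ln(0.00033804/0.00090846)
  = ln(0.326441) / ln(0.372102)
  = -1.119506 / -0.988587 ≈ 1.132430

1.132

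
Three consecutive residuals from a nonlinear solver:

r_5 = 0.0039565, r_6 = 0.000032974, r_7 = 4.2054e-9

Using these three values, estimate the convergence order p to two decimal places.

p ≈ ln(r_7/r_6) / ln(r_6/r_5)
  = ln(4.2054e-9/0.000032974) / ln(0.000032974/0.0039565)
  = ln(0.000127537) / ln(0.00833413)
  = -8.96710 / -4.78740 ≈ 1.87306

1.87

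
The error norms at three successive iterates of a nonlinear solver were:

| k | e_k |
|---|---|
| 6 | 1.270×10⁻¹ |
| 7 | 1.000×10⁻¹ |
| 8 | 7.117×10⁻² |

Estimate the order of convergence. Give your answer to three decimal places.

1.423

p ≈ ln(e_8/e_7) / ln(e_7/e_6)
  = ln(7.117×10⁻²/1.000×10⁻¹) / ln(1.000×10⁻¹/1.270×10⁻¹)
  = ln(0.7117) / ln(0.787402)
  = -0.340099 / -0.239016 ≈ 1.422913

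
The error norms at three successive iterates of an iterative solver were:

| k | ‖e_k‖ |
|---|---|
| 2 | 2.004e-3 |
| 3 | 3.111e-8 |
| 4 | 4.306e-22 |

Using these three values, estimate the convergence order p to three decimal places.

2.882

p ≈ ln(‖e_4‖/‖e_3‖) / ln(‖e_3‖/‖e_2‖)
  = ln(4.306e-22/3.111e-8) / ln(3.111e-8/2.004e-3)
  = ln(1.38412e-14) / ln(1.5524e-05)
  = -31.911127 / -11.073123 ≈ 2.881854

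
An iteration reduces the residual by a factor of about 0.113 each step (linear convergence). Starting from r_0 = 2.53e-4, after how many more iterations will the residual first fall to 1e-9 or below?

After k steps, r_k ≈ 2.53e-4·0.113^k.
Need 0.113^k ≤ 1e-9/2.53e-4 = 3.95257e-06.
k ≥ ln(3.95257e-06)/ln(0.113) = -12.4411/-2.18037 = 5.706.
Smallest integer k = 6.

6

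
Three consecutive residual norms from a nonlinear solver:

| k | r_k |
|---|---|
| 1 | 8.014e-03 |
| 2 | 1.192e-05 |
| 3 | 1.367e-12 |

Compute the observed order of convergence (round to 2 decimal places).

p ≈ ln(r_3/r_2) / ln(r_2/r_1)
  = ln(1.367e-12/1.192e-05) / ln(1.192e-05/8.014e-03)
  = ln(1.14681e-07) / ln(0.0014874)
  = -15.98111 / -6.51073 ≈ 2.45458

2.45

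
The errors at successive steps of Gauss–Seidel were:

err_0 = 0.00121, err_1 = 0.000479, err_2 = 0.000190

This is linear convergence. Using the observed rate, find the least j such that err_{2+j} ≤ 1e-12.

Rate ρ ≈ err_2/err_1 = 0.000190/0.000479 = 0.3967.
After j more steps, err_{2+j} ≈ 0.000190·ρ^j; need ρ^j ≤ 1e-12/0.000190 = 5.26316e-09.
j ≥ ln(5.26316e-09)/ln(0.3967) = -19.0625/-0.92457 = 20.618.
So 21 more iterations are needed.

21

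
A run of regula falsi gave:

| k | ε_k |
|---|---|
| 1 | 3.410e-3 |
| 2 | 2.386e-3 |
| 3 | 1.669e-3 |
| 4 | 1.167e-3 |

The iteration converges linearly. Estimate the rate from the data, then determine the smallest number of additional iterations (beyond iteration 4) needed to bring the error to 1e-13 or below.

Rate ρ ≈ ε_4/ε_3 = 1.167e-3/1.669e-3 = 0.6992.
After j more steps, ε_{4+j} ≈ 1.167e-3·ρ^j; need ρ^j ≤ 1e-13/1.167e-3 = 8.56898e-11.
j ≥ ln(8.56898e-11)/ln(0.6992) = -23.1803/-0.35782 = 64.782.
So 65 more iterations are needed.

65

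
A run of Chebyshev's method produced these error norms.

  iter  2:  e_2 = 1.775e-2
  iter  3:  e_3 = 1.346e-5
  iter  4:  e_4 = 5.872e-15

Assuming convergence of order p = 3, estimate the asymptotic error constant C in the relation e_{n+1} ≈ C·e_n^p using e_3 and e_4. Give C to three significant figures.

2.41

C ≈ e_4 / e_3^3
  = 5.872e-15 / (1.346e-5)^3
  = 5.872e-15 / 2.43857e-15 ≈ 2.408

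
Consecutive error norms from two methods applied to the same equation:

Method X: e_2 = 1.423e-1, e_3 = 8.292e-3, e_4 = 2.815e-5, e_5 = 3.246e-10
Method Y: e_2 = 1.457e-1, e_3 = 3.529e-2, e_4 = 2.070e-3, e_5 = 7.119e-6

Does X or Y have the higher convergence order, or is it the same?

Method X: p ≈ ln(3.246e-10/2.815e-5)/ln(2.815e-5/8.292e-3) ≈ 2.00.
Method Y: p ≈ ln(7.119e-6/2.070e-3)/ln(2.070e-3/3.529e-2) ≈ 2.00.
Both orders ≈ 2.0 — effectively the same.

same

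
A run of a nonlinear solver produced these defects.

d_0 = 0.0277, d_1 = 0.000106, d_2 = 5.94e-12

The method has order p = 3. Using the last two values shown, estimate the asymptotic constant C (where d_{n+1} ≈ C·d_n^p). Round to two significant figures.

C ≈ d_2 / d_1^3
  = 5.94e-12 / (0.000106)^3
  = 5.94e-12 / 1.19102e-12 ≈ 4.9873

5.0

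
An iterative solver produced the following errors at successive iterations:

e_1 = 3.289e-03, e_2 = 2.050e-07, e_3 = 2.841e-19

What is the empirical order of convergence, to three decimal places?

2.820

p ≈ ln(e_3/e_2) / ln(e_2/e_1)
  = ln(2.841e-19/2.050e-07) / ln(2.050e-07/3.289e-03)
  = ln(1.38585e-12) / ln(6.2329e-05)
  = -27.304707 / -9.683084 ≈ 2.819836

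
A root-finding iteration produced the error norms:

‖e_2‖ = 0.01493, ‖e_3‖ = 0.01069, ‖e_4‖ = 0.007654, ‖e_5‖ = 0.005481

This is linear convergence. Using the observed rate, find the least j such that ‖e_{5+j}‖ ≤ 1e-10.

54

Rate ρ ≈ ‖e_5‖/‖e_4‖ = 0.005481/0.007654 = 0.7161.
After j more steps, ‖e_{5+j}‖ ≈ 0.005481·ρ^j; need ρ^j ≤ 1e-10/0.005481 = 1.82448e-08.
j ≥ ln(1.82448e-08)/ln(0.7161) = -17.8194/-0.33394 = 53.361.
So 54 more iterations are needed.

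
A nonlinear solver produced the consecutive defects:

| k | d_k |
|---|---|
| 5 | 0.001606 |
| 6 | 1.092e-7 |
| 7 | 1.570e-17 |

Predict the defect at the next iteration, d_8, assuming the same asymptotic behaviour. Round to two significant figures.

First estimate the order: p ≈ ln(d_7/d_6) / ln(d_6/d_5) = ln(1.570e-17/1.092e-7)/ln(1.092e-7/0.001606) = ln(1.43773e-10)/ln(6.7995e-05) ≈ 2.3617.
Then d_8 ≈ d_7·(d_7/d_6)^p = 1.570e-17·(1.43773e-10)^2.3617 = 1.570e-17·5.69359e-24 ≈ 8.939e-41.

8.9e-41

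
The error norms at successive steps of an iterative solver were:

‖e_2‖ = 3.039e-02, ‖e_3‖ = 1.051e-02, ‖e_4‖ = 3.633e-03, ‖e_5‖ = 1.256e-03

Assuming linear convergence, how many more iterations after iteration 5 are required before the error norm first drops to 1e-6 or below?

Rate ρ ≈ ‖e_5‖/‖e_4‖ = 1.256e-03/3.633e-03 = 0.3457.
After j more steps, ‖e_{5+j}‖ ≈ 1.256e-03·ρ^j; need ρ^j ≤ 1e-6/1.256e-03 = 0.000796178.
j ≥ ln(0.000796178)/ln(0.3457) = -7.1357/-1.06218 = 6.718.
So 7 more iterations are needed.

7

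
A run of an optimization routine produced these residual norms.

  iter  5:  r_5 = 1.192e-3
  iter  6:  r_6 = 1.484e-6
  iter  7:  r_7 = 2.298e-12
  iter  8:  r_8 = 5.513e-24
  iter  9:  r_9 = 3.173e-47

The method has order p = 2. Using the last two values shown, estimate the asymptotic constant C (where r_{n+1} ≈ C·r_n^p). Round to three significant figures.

1.04

C ≈ r_9 / r_8^2
  = 3.173e-47 / (5.513e-24)^2
  = 3.173e-47 / 3.03932e-47 ≈ 1.044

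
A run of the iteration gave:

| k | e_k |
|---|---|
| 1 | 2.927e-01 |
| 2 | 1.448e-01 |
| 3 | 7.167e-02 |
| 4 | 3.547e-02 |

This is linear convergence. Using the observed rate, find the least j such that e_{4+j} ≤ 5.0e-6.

13

Rate ρ ≈ e_4/e_3 = 3.547e-02/7.167e-02 = 0.4949.
After j more steps, e_{4+j} ≈ 3.547e-02·ρ^j; need ρ^j ≤ 5.0e-6/3.547e-02 = 0.000140964.
j ≥ ln(0.000140964)/ln(0.4949) = -8.8670/-0.70340 = 12.606.
So 13 more iterations are needed.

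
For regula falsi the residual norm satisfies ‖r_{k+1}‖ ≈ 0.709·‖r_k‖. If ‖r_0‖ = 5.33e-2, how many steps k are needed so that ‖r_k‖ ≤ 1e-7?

39

After k steps, ‖r_k‖ ≈ 5.33e-2·0.709^k.
Need 0.709^k ≤ 1e-7/5.33e-2 = 1.87617e-06.
k ≥ ln(1.87617e-06)/ln(0.709) = -13.1863/-0.34390 = 38.343.
Smallest integer k = 39.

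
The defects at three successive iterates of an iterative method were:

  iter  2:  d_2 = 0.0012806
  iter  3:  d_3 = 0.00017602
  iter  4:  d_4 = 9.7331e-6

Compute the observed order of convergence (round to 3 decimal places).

1.459

p ≈ ln(d_4/d_3) / ln(d_3/d_2)
  = ln(9.7331e-6/0.00017602) / ln(0.00017602/0.0012806)
  = ln(0.0552954) / ln(0.137451)
  = -2.895066 / -1.984488 ≈ 1.458848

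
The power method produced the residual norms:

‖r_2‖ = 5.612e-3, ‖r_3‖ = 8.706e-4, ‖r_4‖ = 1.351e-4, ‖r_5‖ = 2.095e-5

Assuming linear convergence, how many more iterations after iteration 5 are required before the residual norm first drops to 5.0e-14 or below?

11

Rate ρ ≈ ‖r_5‖/‖r_4‖ = 2.095e-5/1.351e-4 = 0.1551.
After j more steps, ‖r_{5+j}‖ ≈ 2.095e-5·ρ^j; need ρ^j ≤ 5.0e-14/2.095e-5 = 2.38663e-09.
j ≥ ln(2.38663e-09)/ln(0.1551) = -19.8534/-1.86369 = 10.653.
So 11 more iterations are needed.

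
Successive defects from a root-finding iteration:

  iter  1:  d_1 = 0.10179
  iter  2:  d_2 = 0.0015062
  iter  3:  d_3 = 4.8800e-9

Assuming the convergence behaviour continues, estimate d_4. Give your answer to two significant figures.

First estimate the order: p ≈ ln(d_3/d_2) / ln(d_2/d_1) = ln(4.8800e-9/0.0015062)/ln(0.0015062/0.10179) = ln(3.23994e-06)/ln(0.0147971) ≈ 3.0000.
Then d_4 ≈ d_3·(d_3/d_2)^p = 4.8800e-9·(3.23994e-06)^3.0000 = 4.8800e-9·3.40103e-17 ≈ 1.66e-25.

1.7e-25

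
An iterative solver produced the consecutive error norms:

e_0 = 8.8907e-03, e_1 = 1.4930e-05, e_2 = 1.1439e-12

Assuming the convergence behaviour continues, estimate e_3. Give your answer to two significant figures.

First estimate the order: p ≈ ln(e_2/e_1) / ln(e_1/e_0) = ln(1.1439e-12/1.4930e-05)/ln(1.4930e-05/8.8907e-03) = ln(7.66175e-08)/ln(0.00167928) ≈ 2.5643.
Then e_3 ≈ e_2·(e_2/e_1)^p = 1.1439e-12·(7.66175e-08)^2.5643 = 1.1439e-12·5.66607e-19 ≈ 6.481e-31.

6.5e-31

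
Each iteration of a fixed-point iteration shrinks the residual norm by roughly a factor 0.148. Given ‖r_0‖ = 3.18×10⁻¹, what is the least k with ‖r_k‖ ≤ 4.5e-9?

10

After k steps, ‖r_k‖ ≈ 3.18×10⁻¹·0.148^k.
Need 0.148^k ≤ 4.5e-9/3.18×10⁻¹ = 1.41509e-08.
k ≥ ln(1.41509e-08)/ln(0.148) = -18.0735/-1.91054 = 9.460.
Smallest integer k = 10.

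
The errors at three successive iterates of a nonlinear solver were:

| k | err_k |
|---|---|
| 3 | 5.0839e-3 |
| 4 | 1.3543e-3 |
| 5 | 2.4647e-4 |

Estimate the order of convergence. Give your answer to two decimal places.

1.29

p ≈ ln(err_5/err_4) / ln(err_4/err_3)
  = ln(2.4647e-4/1.3543e-3) / ln(1.3543e-3/5.0839e-3)
  = ln(0.181991) / ln(0.26639)
  = -1.70380 / -1.32279 ≈ 1.28804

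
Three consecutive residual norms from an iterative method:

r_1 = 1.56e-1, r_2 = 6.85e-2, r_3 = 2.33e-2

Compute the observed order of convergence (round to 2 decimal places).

1.31

p ≈ ln(r_3/r_2) / ln(r_2/r_1)
  = ln(2.33e-2/6.85e-2) / ln(6.85e-2/1.56e-1)
  = ln(0.340146) / ln(0.439103)
  = -1.07838 / -0.82302 ≈ 1.31027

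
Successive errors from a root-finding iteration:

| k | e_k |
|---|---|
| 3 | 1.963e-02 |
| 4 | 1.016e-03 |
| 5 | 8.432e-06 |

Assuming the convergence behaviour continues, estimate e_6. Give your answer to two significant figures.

3.6e-9

First estimate the order: p ≈ ln(e_5/e_4) / ln(e_4/e_3) = ln(8.432e-06/1.016e-03)/ln(1.016e-03/1.963e-02) = ln(0.00829921)/ln(0.0517575) ≈ 1.6181.
Then e_6 ≈ e_5·(e_5/e_4)^p = 8.432e-06·(0.00829921)^1.6181 = 8.432e-06·0.000429332 ≈ 3.62e-09.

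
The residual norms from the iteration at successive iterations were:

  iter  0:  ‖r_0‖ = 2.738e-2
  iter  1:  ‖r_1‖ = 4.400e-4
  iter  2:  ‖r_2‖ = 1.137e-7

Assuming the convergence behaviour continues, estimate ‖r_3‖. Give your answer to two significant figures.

First estimate the order: p ≈ ln(‖r_2‖/‖r_1‖) / ln(‖r_1‖/‖r_0‖) = ln(1.137e-7/4.400e-4)/ln(4.400e-4/2.738e-2) = ln(0.000258409)/ln(0.0160701) ≈ 1.9998.
Then ‖r_3‖ ≈ ‖r_2‖·(‖r_2‖/‖r_1‖)^p = 1.137e-7·(0.000258409)^1.9998 = 1.137e-7·6.68856e-08 ≈ 7.605e-15.

7.6e-15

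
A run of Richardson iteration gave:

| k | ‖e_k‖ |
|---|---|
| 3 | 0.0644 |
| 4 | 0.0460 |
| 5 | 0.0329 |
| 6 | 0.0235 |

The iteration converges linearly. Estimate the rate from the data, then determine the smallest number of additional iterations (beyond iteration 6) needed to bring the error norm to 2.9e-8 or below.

Rate ρ ≈ ‖e_6‖/‖e_5‖ = 0.0235/0.0329 = 0.7143.
After j more steps, ‖e_{6+j}‖ ≈ 0.0235·ρ^j; need ρ^j ≤ 2.9e-8/0.0235 = 1.23404e-06.
j ≥ ln(1.23404e-06)/ln(0.7143) = -13.6052/-0.33645 = 40.438.
So 41 more iterations are needed.

41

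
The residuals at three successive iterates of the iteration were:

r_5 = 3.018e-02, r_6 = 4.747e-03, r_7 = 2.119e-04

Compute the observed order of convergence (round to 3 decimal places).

1.681

p ≈ ln(r_7/r_6) / ln(r_6/r_5)
  = ln(2.119e-04/4.747e-03) / ln(4.747e-03/3.018e-02)
  = ln(0.0446387) / ln(0.15729)
  = -3.109154 / -1.849664 ≈ 1.680929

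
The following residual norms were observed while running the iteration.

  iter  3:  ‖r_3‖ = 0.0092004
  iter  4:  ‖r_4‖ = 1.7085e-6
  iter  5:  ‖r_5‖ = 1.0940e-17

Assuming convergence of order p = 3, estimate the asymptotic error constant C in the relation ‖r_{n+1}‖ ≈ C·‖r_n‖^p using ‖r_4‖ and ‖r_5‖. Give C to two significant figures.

2.2

C ≈ ‖r_5‖ / ‖r_4‖^3
  = 1.0940e-17 / (1.7085e-6)^3
  = 1.0940e-17 / 4.98706e-18 ≈ 2.1937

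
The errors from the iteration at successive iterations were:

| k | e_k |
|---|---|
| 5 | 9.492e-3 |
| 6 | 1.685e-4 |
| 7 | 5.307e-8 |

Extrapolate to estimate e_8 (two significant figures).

5.3e-15

First estimate the order: p ≈ ln(e_7/e_6) / ln(e_6/e_5) = ln(5.307e-8/1.685e-4)/ln(1.685e-4/9.492e-3) = ln(0.000314955)/ln(0.0177518) ≈ 2.0001.
Then e_8 ≈ e_7·(e_7/e_6)^p = 5.307e-8·(0.000314955)^2.0001 = 5.307e-8·9.91167e-08 ≈ 5.26e-15.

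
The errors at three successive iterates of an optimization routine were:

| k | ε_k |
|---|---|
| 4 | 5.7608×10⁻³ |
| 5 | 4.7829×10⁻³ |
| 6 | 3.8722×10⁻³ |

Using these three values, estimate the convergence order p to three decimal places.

1.135

p ≈ ln(ε_6/ε_5) / ln(ε_5/ε_4)
  = ln(3.8722×10⁻³/4.7829×10⁻³) / ln(4.7829×10⁻³/5.7608×10⁻³)
  = ln(0.809593) / ln(0.830249)
  = -0.211224 / -0.186030 ≈ 1.135430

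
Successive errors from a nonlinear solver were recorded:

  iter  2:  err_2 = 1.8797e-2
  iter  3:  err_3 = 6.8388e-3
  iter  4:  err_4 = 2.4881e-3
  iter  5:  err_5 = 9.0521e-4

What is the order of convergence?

Consecutive ratios: err_5/err_4 = 9.0521e-4/2.4881e-3 = 0.363816, err_4/err_3 = 2.4881e-3/6.8388e-3 = 0.363821.
p ≈ ln(0.363816)/ln(0.363821) = -1.0111/-1.0111 ≈ 1.00.
So the convergence is linear (order 1).

1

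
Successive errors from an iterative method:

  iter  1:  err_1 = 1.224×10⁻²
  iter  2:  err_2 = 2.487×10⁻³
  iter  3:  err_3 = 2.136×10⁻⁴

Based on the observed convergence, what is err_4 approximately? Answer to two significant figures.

First estimate the order: p ≈ ln(err_3/err_2) / ln(err_2/err_1) = ln(2.136×10⁻⁴/2.487×10⁻³)/ln(2.487×10⁻³/1.224×10⁻²) = ln(0.0858866)/ln(0.203186) ≈ 1.5403.
Then err_4 ≈ err_3·(err_3/err_2)^p = 2.136×10⁻⁴·(0.0858866)^1.5403 = 2.136×10⁻⁴·0.0227995 ≈ 4.87e-06.

4.9e-6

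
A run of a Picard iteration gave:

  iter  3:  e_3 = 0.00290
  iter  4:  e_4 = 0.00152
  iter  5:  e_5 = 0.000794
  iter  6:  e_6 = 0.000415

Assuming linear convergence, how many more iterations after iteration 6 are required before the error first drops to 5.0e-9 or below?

18

Rate ρ ≈ e_6/e_5 = 0.000415/0.000794 = 0.5227.
After j more steps, e_{6+j} ≈ 0.000415·ρ^j; need ρ^j ≤ 5.0e-9/0.000415 = 1.20482e-05.
j ≥ ln(1.20482e-05)/ln(0.5227) = -11.3266/-0.64875 = 17.459.
So 18 more iterations are needed.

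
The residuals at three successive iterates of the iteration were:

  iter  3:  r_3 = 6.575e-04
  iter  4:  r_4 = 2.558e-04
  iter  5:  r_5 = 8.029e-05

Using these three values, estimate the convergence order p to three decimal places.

p ≈ ln(r_5/r_4) / ln(r_4/r_3)
  = ln(8.029e-05/2.558e-04) / ln(2.558e-04/6.575e-04)
  = ln(0.313878) / ln(0.389049)
  = -1.158751 / -0.944050 ≈ 1.227425

1.227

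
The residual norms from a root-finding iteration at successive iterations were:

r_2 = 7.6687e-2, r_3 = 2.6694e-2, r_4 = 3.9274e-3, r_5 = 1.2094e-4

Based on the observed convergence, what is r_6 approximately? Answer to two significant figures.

First estimate the order: p ≈ ln(r_5/r_4) / ln(r_4/r_3) = ln(1.2094e-4/3.9274e-3)/ln(3.9274e-3/2.6694e-2) = ln(0.0307939)/ln(0.147127) ≈ 1.8161.
Then r_6 ≈ r_5·(r_5/r_4)^p = 1.2094e-4·(0.0307939)^1.8161 = 1.2094e-4·0.00179846 ≈ 2.175e-07.

2.2e-7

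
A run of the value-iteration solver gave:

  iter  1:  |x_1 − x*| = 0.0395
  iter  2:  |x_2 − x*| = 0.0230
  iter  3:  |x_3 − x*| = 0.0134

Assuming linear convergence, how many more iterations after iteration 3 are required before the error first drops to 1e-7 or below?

Rate ρ ≈ |x_3 − x*|/|x_2 − x*| = 0.0134/0.0230 = 0.5826.
After j more steps, |x_{3+j} − x*| ≈ 0.0134·ρ^j; need ρ^j ≤ 1e-7/0.0134 = 7.46269e-06.
j ≥ ln(7.46269e-06)/ln(0.5826) = -11.8056/-0.54025 = 21.852.
So 22 more iterations are needed.

22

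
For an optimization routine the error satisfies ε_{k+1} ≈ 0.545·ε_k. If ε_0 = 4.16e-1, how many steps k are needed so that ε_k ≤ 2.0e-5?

After k steps, ε_k ≈ 4.16e-1·0.545^k.
Need 0.545^k ≤ 2.0e-5/4.16e-1 = 4.80769e-05.
k ≥ ln(4.80769e-05)/ln(0.545) = -9.9427/-0.60697 = 16.381.
Smallest integer k = 17.

17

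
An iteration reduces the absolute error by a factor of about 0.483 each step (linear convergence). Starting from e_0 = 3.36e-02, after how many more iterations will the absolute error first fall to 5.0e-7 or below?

After k steps, e_k ≈ 3.36e-02·0.483^k.
Need 0.483^k ≤ 5.0e-7/3.36e-02 = 1.4881e-05.
k ≥ ln(1.4881e-05)/ln(0.483) = -11.1154/-0.72774 = 15.274.
Smallest integer k = 16.

16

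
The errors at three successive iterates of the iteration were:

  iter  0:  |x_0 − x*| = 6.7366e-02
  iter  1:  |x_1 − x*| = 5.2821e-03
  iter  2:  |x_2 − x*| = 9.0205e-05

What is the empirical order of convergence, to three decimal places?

p ≈ ln(|x_2 − x*|/|x_1 − x*|) / ln(|x_1 − x*|/|x_0 − x*|)
  = ln(9.0205e-05/5.2821e-03) / ln(5.2821e-03/6.7366e-02)
  = ln(0.0170775) / ln(0.078409)
  = -4.069993 / -2.545817 ≈ 1.598698

1.599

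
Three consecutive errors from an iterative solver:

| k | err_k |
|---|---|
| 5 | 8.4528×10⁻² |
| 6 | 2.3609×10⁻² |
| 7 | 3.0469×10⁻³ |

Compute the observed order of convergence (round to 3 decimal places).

p ≈ ln(err_7/err_6) / ln(err_6/err_5)
  = ln(3.0469×10⁻³/2.3609×10⁻²) / ln(2.3609×10⁻²/8.4528×10⁻²)
  = ln(0.129057) / ln(0.279304)
  = -2.047501 / -1.275454 ≈ 1.605312

1.605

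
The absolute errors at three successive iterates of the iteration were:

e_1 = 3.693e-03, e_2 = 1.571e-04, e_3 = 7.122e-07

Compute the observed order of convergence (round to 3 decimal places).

p ≈ ln(e_3/e_2) / ln(e_2/e_1)
  = ln(7.122e-07/1.571e-04) / ln(1.571e-04/3.693e-03)
  = ln(0.00453342) / ln(0.0425399)
  = -5.396279 / -3.157313 ≈ 1.709137

1.709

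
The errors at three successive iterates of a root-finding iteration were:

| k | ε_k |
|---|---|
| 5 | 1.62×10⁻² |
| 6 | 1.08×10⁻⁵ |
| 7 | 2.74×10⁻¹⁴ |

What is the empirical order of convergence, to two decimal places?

2.71

p ≈ ln(ε_7/ε_6) / ln(ε_6/ε_5)
  = ln(2.74×10⁻¹⁴/1.08×10⁻⁵) / ln(1.08×10⁻⁵/1.62×10⁻²)
  = ln(2.53704e-09) / ln(0.000666667)
  = -19.79227 / -7.31322 ≈ 2.70637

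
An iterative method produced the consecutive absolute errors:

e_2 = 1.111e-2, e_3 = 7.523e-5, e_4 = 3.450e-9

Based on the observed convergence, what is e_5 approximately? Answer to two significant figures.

First estimate the order: p ≈ ln(e_4/e_3) / ln(e_3/e_2) = ln(3.450e-9/7.523e-5)/ln(7.523e-5/1.111e-2) = ln(4.58594e-05)/ln(0.00677138) ≈ 2.0000.
Then e_5 ≈ e_4·(e_4/e_3)^p = 3.450e-9·(4.58594e-05)^2.0000 = 3.450e-9·2.10308e-09 ≈ 7.256e-18.

7.3e-18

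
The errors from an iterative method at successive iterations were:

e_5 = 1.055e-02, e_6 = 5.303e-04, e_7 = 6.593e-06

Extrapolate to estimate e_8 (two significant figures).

First estimate the order: p ≈ ln(e_7/e_6) / ln(e_6/e_5) = ln(6.593e-06/5.303e-04)/ln(5.303e-04/1.055e-02) = ln(0.0124326)/ln(0.0502654) ≈ 1.4672.
Then e_8 ≈ e_7·(e_7/e_6)^p = 6.593e-06·(0.0124326)^1.4672 = 6.593e-06·0.00160082 ≈ 1.055e-08.

1.1e-8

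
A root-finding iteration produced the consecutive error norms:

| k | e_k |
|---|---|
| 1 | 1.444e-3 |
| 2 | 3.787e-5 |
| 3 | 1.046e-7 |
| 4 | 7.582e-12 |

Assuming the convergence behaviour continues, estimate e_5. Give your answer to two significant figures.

1.5e-18

First estimate the order: p ≈ ln(e_4/e_3) / ln(e_3/e_2) = ln(7.582e-12/1.046e-7)/ln(1.046e-7/3.787e-5) = ln(7.24857e-05)/ln(0.00276208) ≈ 1.6179.
Then e_5 ≈ e_4·(e_4/e_3)^p = 7.582e-12·(7.24857e-05)^1.6179 = 7.582e-12·2.00587e-07 ≈ 1.521e-18.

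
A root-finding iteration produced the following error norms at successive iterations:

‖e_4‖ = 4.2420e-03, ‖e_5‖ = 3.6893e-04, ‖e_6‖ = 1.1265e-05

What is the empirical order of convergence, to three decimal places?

p ≈ ln(‖e_6‖/‖e_5‖) / ln(‖e_5‖/‖e_4‖)
  = ln(1.1265e-05/3.6893e-04) / ln(3.6893e-04/4.2420e-03)
  = ln(0.0305342) / ln(0.0869708)
  = -3.488908 / -2.442183 ≈ 1.428602

1.429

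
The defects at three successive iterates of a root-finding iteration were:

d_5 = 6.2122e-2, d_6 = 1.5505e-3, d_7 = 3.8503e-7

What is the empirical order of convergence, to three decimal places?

p ≈ ln(d_7/d_6) / ln(d_6/d_5)
  = ln(3.8503e-7/1.5505e-3) / ln(1.5505e-3/6.2122e-2)
  = ln(0.000248326) / ln(0.024959)
  = -8.300768 / -3.690521 ≈ 2.249213

2.249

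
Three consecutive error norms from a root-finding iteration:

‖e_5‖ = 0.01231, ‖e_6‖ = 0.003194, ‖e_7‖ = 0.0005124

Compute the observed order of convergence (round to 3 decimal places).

p ≈ ln(‖e_7‖/‖e_6‖) / ln(‖e_6‖/‖e_5‖)
  = ln(0.0005124/0.003194) / ln(0.003194/0.01231)
  = ln(0.160426) / ln(0.259464)
  = -1.829923 / -1.349137 ≈ 1.356366

1.356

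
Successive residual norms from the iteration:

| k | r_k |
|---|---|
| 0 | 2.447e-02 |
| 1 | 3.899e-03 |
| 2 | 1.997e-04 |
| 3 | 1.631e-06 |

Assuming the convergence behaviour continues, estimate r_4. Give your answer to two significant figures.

6.8e-10

First estimate the order: p ≈ ln(r_3/r_2) / ln(r_2/r_1) = ln(1.631e-06/1.997e-04)/ln(1.997e-04/3.899e-03) = ln(0.00816725)/ln(0.0512183) ≈ 1.6178.
Then r_4 ≈ r_3·(r_3/r_2)^p = 1.631e-06·(0.00816725)^1.6178 = 1.631e-06·0.000418944 ≈ 6.833e-10.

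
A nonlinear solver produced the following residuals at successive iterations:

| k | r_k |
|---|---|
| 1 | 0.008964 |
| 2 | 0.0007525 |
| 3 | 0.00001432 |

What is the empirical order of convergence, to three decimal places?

p ≈ ln(r_3/r_2) / ln(r_2/r_1)
  = ln(0.00001432/0.0007525) / ln(0.0007525/0.008964)
  = ln(0.0190299) / ln(0.0839469)
  = -3.961744 / -2.477571 ≈ 1.599044

1.599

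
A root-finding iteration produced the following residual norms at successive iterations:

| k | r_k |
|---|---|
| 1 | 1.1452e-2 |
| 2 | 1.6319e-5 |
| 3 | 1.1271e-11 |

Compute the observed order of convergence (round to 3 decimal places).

2.165

p ≈ ln(r_3/r_2) / ln(r_2/r_1)
  = ln(1.1271e-11/1.6319e-5) / ln(1.6319e-5/1.1452e-2)
  = ln(6.90667e-07) / ln(0.00142499)
  = -14.185608 / -6.553590 ≈ 2.164555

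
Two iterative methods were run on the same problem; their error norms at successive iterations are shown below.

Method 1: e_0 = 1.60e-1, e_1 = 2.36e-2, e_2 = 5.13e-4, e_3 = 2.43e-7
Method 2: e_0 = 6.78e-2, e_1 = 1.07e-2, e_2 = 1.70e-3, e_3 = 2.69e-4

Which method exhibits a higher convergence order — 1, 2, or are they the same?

Method 1: p ≈ ln(2.43e-7/5.13e-4)/ln(5.13e-4/2.36e-2) ≈ 2.00.
Method 2: p ≈ ln(2.69e-4/1.70e-3)/ln(1.70e-3/1.07e-2) ≈ 1.00.
Method 1 has the higher order (≈2.0 vs ≈1.0).

1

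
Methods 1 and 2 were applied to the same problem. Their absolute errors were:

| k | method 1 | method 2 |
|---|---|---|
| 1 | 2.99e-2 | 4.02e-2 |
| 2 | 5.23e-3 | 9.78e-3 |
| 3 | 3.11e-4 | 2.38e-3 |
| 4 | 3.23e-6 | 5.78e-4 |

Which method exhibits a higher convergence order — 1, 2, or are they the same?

1

Method 1: p ≈ ln(3.23e-6/3.11e-4)/ln(3.11e-4/5.23e-3) ≈ 1.62.
Method 2: p ≈ ln(5.78e-4/2.38e-3)/ln(2.38e-3/9.78e-3) ≈ 1.00.
Method 1 has the higher order (≈1.6 vs ≈1.0).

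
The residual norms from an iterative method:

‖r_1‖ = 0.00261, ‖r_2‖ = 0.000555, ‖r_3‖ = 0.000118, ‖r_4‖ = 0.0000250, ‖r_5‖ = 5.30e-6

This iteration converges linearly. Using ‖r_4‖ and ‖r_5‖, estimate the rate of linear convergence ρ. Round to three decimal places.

0.212

ρ ≈ ‖r_5‖/‖r_4‖ = 5.30e-6/0.0000250 = 0.21200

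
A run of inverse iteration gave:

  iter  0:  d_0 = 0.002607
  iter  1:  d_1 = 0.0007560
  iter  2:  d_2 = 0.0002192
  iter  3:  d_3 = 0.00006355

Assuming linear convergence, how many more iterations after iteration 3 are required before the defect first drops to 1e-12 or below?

Rate ρ ≈ d_3/d_2 = 0.00006355/0.0002192 = 0.2899.
After j more steps, d_{3+j} ≈ 0.00006355·ρ^j; need ρ^j ≤ 1e-12/0.00006355 = 1.57356e-08.
j ≥ ln(1.57356e-08)/ln(0.2899) = -17.9673/-1.23822 = 14.511.
So 15 more iterations are needed.

15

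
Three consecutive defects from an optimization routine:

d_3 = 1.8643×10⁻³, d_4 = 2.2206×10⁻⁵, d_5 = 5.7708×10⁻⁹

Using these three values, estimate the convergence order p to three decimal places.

p ≈ ln(d_5/d_4) / ln(d_4/d_3)
  = ln(5.7708×10⁻⁹/2.2206×10⁻⁵) / ln(2.2206×10⁻⁵/1.8643×10⁻³)
  = ln(0.000259876) / ln(0.0119112)
  = -8.255306 / -4.430276 ≈ 1.863384

1.863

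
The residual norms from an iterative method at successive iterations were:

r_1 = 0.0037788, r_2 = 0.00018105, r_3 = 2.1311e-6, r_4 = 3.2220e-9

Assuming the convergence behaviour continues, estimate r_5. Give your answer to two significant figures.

First estimate the order: p ≈ ln(r_4/r_3) / ln(r_3/r_2) = ln(3.2220e-9/2.1311e-6)/ln(2.1311e-6/0.00018105) = ln(0.0015119)/ln(0.0117708) ≈ 1.4620.
Then r_5 ≈ r_4·(r_4/r_3)^p = 3.2220e-9·(0.0015119)^1.4620 = 3.2220e-9·7.52424e-05 ≈ 2.424e-13.

2.4e-13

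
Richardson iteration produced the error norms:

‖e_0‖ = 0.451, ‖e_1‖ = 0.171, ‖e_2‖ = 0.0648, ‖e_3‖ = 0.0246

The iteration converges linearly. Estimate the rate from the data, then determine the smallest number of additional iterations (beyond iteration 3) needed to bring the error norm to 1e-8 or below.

Rate ρ ≈ ‖e_3‖/‖e_2‖ = 0.0246/0.0648 = 0.3796.
After j more steps, ‖e_{3+j}‖ ≈ 0.0246·ρ^j; need ρ^j ≤ 1e-8/0.0246 = 4.06504e-07.
j ≥ ln(4.06504e-07)/ln(0.3796) = -14.7157/-0.96864 = 15.192.
So 16 more iterations are needed.

16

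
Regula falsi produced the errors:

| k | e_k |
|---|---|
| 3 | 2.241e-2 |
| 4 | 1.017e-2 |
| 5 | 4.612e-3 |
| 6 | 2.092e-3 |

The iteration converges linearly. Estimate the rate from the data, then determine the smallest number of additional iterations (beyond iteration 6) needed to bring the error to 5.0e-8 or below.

Rate ρ ≈ e_6/e_5 = 2.092e-3/4.612e-3 = 0.4536.
After j more steps, e_{6+j} ≈ 2.092e-3·ρ^j; need ρ^j ≤ 5.0e-8/2.092e-3 = 2.39006e-05.
j ≥ ln(2.39006e-05)/ln(0.4536) = -10.6416/-0.79054 = 13.461.
So 14 more iterations are needed.

14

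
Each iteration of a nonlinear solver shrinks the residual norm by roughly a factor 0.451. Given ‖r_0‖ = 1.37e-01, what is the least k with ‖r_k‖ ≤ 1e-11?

After k steps, ‖r_k‖ ≈ 1.37e-01·0.451^k.
Need 0.451^k ≤ 1e-11/1.37e-01 = 7.29927e-11.
k ≥ ln(7.29927e-11)/ln(0.451) = -23.3407/-0.79629 = 29.312.
Smallest integer k = 30.

30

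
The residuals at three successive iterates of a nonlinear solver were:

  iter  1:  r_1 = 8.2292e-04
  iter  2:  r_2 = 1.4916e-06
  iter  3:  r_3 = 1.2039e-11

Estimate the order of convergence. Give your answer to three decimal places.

p ≈ ln(r_3/r_2) / ln(r_2/r_1)
  = ln(1.2039e-11/1.4916e-06) / ln(1.4916e-06/8.2292e-04)
  = ln(8.0712e-06) / ln(0.00181257)
  = -11.727208 / -6.313010 ≈ 1.857625

1.858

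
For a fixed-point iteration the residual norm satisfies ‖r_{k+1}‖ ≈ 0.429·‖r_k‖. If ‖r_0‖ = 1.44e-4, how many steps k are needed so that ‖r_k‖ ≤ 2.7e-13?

After k steps, ‖r_k‖ ≈ 1.44e-4·0.429^k.
Need 0.429^k ≤ 2.7e-13/1.44e-4 = 1.875e-09.
k ≥ ln(1.875e-09)/ln(0.429) = -20.0947/-0.84630 = 23.744.
Smallest integer k = 24.

24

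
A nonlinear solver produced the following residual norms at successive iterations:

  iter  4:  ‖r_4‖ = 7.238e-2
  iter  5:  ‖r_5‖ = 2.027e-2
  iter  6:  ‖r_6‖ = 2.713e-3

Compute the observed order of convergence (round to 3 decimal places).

1.580

p ≈ ln(‖r_6‖/‖r_5‖) / ln(‖r_5‖/‖r_4‖)
  = ln(2.713e-3/2.027e-2) / ln(2.027e-2/7.238e-2)
  = ln(0.133843) / ln(0.28005)
  = -2.011088 / -1.272787 ≈ 1.580066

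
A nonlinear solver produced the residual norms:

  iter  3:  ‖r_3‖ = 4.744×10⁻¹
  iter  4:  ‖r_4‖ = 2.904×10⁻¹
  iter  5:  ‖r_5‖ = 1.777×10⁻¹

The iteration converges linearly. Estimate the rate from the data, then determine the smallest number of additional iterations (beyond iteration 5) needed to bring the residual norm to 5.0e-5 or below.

Rate ρ ≈ ‖r_5‖/‖r_4‖ = 1.777×10⁻¹/2.904×10⁻¹ = 0.6119.
After j more steps, ‖r_{5+j}‖ ≈ 1.777×10⁻¹·ρ^j; need ρ^j ≤ 5.0e-5/1.777×10⁻¹ = 0.000281373.
j ≥ ln(0.000281373)/ln(0.6119) = -8.1758/-0.49119 = 16.645.
So 17 more iterations are needed.

17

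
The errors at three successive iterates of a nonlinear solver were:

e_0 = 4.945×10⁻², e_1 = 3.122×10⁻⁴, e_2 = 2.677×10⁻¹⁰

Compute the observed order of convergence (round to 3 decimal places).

p ≈ ln(e_2/e_1) / ln(e_1/e_0)
  = ln(2.677×10⁻¹⁰/3.122×10⁻⁴) / ln(3.122×10⁻⁴/4.945×10⁻²)
  = ln(8.57463e-07) / ln(0.00631345)
  = -13.969288 / -5.065073 ≈ 2.757964

2.758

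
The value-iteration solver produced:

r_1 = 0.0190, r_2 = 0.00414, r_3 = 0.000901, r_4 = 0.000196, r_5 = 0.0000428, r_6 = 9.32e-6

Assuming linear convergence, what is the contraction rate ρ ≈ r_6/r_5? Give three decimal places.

ρ ≈ r_6/r_5 = 9.32e-6/0.0000428 = 0.21776

0.218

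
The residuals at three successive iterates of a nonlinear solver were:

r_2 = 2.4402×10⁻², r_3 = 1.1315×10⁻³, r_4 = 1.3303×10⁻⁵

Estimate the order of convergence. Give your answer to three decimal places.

p ≈ ln(r_4/r_3) / ln(r_3/r_2)
  = ln(1.3303×10⁻⁵/1.1315×10⁻³) / ln(1.1315×10⁻³/2.4402×10⁻²)
  = ln(0.011757) / ln(0.0463692)
  = -4.443306 / -3.071120 ≈ 1.446803

1.447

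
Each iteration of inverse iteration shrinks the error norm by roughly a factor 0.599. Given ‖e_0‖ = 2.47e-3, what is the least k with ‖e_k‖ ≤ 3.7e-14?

After k steps, ‖e_k‖ ≈ 2.47e-3·0.599^k.
Need 0.599^k ≤ 3.7e-14/2.47e-3 = 1.49798e-11.
k ≥ ln(1.49798e-11)/ln(0.599) = -24.9243/-0.51249 = 48.634.
Smallest integer k = 49.

49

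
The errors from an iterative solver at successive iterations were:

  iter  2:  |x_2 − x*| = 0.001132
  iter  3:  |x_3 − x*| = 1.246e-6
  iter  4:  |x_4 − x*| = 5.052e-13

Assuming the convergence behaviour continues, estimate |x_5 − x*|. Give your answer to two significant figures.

First estimate the order: p ≈ ln(|x_4 − x*|/|x_3 − x*|) / ln(|x_3 − x*|/|x_2 − x*|) = ln(5.052e-13/1.246e-6)/ln(1.246e-6/0.001132) = ln(4.05457e-07)/ln(0.00110071) ≈ 2.1607.
Then |x_5 − x*| ≈ |x_4 − x*|·(|x_4 − x*|/|x_3 − x*|)^p = 5.052e-13·(4.05457e-07)^2.1607 = 5.052e-13·1.54414e-14 ≈ 7.801e-27.

7.8e-27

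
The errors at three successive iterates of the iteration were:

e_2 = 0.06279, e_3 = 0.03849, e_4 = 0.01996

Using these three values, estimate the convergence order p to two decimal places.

1.34

p ≈ ln(e_4/e_3) / ln(e_3/e_2)
  = ln(0.01996/0.03849) / ln(0.03849/0.06279)
  = ln(0.518576) / ln(0.612996)
  = -0.65667 / -0.48940 ≈ 1.34179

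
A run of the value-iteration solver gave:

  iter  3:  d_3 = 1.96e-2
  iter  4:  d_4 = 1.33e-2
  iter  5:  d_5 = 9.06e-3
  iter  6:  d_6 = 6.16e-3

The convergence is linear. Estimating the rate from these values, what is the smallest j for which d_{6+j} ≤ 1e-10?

Rate ρ ≈ d_6/d_5 = 6.16e-3/9.06e-3 = 0.6799.
After j more steps, d_{6+j} ≈ 6.16e-3·ρ^j; need ρ^j ≤ 1e-10/6.16e-3 = 1.62338e-08.
j ≥ ln(1.62338e-08)/ln(0.6799) = -17.9362/-0.38581 = 46.490.
So 47 more iterations are needed.

47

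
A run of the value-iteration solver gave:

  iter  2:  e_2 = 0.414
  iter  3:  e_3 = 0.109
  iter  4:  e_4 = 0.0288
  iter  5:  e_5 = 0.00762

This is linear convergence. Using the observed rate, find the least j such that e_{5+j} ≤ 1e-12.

Rate ρ ≈ e_5/e_4 = 0.00762/0.0288 = 0.2646.
After j more steps, e_{5+j} ≈ 0.00762·ρ^j; need ρ^j ≤ 1e-12/0.00762 = 1.31234e-10.
j ≥ ln(1.31234e-10)/ln(0.2646) = -22.7540/-1.32954 = 17.114.
So 18 more iterations are needed.

18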